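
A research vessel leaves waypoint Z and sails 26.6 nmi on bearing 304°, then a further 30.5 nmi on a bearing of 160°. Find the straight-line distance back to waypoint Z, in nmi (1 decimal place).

Leg 1 (304°, 26.6 nmi): east 26.6 sin 304° = -22.05, north 26.6 cos 304° = 14.87
Leg 2 (160°, 30.5 nmi): east 30.5 sin 160° = 10.43, north 30.5 cos 160° = -28.66
Net: -11.62 east, -13.79 north. Distance = √((-11.62)² + (-13.79)²) = 18.031 nmi.

18.0 nmi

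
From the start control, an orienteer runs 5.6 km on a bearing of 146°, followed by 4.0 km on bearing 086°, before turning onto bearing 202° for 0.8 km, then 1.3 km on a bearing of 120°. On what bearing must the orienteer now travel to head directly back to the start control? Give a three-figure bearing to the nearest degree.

Leg 1 (146°, 5.6 km): east 5.6 sin 146° = 3.13, north 5.6 cos 146° = -4.64
Leg 2 (086°, 4.0 km): east 4.0 sin 86° = 3.99, north 4.0 cos 86° = 0.28
Leg 3 (202°, 0.8 km): east 0.8 sin 202° = -0.30, north 0.8 cos 202° = -0.74
Leg 4 (120°, 1.3 km): east 1.3 sin 120° = 1.13, north 1.3 cos 120° = -0.65
Net displacement: 7.95 east, -5.76 north. Direction back to start is (-7.95, 5.76): bearing = atan2(-7.95, 5.76) mod 360° = 305.91° ≈ 306°.

306°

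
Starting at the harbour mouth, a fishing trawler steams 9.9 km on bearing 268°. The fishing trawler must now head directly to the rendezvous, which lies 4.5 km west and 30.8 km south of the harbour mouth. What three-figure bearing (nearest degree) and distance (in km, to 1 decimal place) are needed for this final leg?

Leg 1 (268°, 9.9 km): east 9.9 sin 268° = -9.89, north 9.9 cos 268° = -0.35
Current position: (-9.89, -0.35). Target: (-4.5, -30.8). Remaining: Δeast = 5.39, Δnorth = -30.45.
Bearing = atan2(5.39, -30.45) mod 360° = 169.96°; distance = √((5.39)² + (-30.45)²) = 30.928 km.

170°, 30.9 km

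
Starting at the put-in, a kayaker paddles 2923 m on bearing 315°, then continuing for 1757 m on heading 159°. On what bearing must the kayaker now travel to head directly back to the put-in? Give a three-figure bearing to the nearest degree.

107°

Leg 1 (315°, 2923 m): east 2923 sin 315° = -2066.87, north 2923 cos 315° = 2066.87
Leg 2 (159°, 1757 m): east 1757 sin 159° = 629.65, north 1757 cos 159° = -1640.30
Net displacement: -1437.22 east, 426.57 north. Direction back to start is (1437.22, -426.57): bearing = atan2(1437.22, -426.57) mod 360° = 106.53° ≈ 107°.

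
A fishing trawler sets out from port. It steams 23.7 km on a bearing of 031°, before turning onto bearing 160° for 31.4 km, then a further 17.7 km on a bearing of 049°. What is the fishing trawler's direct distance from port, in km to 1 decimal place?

36.4 km

Leg 1 (031°, 23.7 km): east 23.7 sin 31° = 12.21, north 23.7 cos 31° = 20.31
Leg 2 (160°, 31.4 km): east 31.4 sin 160° = 10.74, north 31.4 cos 160° = -29.51
Leg 3 (049°, 17.7 km): east 17.7 sin 49° = 13.36, north 17.7 cos 49° = 11.61
Net: 36.30 east, 2.42 north. Distance = √((36.30)² + (2.42)²) = 36.385 km.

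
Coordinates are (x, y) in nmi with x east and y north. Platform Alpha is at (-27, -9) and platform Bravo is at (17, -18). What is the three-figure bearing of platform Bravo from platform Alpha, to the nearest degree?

102°

Δeast = 17 − -27 = 44.00; Δnorth = -18 − -9 = -9.00.
Bearing = atan2(Δeast, Δnorth) mod 360° = 101.56° ≈ 102°.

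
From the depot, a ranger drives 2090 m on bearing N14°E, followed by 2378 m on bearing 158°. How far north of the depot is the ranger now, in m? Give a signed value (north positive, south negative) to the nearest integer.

-177 m

Leg 1 (N14°E, 2090 m): east 2090 sin 14° = 505.62, north 2090 cos 14° = 2027.92
Leg 2 (158°, 2378 m): east 2378 sin 158° = 890.81, north 2378 cos 158° = -2204.84
Net north component: -176.93 m.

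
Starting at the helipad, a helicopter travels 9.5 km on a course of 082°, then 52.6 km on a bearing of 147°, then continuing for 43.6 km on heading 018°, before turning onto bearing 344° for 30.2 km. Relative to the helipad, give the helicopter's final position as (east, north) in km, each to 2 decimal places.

(43.20, 27.70)

Leg 1 (082°, 9.5 km): east 9.5 sin 82° = 9.41, north 9.5 cos 82° = 1.32
Leg 2 (147°, 52.6 km): east 52.6 sin 147° = 28.65, north 52.6 cos 147° = -44.11
Leg 3 (018°, 43.6 km): east 43.6 sin 18° = 13.47, north 43.6 cos 18° = 41.47
Leg 4 (344°, 30.2 km): east 30.2 sin 344° = -8.32, north 30.2 cos 344° = 29.03
Summing: 43.20 km east, 27.70 km north → (43.20, 27.70).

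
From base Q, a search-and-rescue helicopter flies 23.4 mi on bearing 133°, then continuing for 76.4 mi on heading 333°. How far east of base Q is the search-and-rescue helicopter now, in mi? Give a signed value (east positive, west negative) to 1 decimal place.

-17.6 mi

Leg 1 (133°, 23.4 mi): east 23.4 sin 133° = 17.11, north 23.4 cos 133° = -15.96
Leg 2 (333°, 76.4 mi): east 76.4 sin 333° = -34.68, north 76.4 cos 333° = 68.07
Net east component: -17.57 mi.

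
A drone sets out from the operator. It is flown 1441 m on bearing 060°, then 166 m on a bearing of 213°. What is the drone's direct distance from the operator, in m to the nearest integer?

1295 m

Leg 1 (060°, 1441 m): east 1441 sin 60° = 1247.94, north 1441 cos 60° = 720.50
Leg 2 (213°, 166 m): east 166 sin 213° = -90.41, north 166 cos 213° = -139.22
Net: 1157.53 east, 581.28 north. Distance = √((1157.53)² + (581.28)²) = 1295.287 m.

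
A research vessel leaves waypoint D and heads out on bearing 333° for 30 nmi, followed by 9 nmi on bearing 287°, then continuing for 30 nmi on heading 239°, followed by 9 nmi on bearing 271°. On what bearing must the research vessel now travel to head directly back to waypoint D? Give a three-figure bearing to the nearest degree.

104°

Leg 1 (333°, 30 nmi): east 30 sin 333° = -13.62, north 30 cos 333° = 26.73
Leg 2 (287°, 9 nmi): east 9 sin 287° = -8.61, north 9 cos 287° = 2.63
Leg 3 (239°, 30 nmi): east 30 sin 239° = -25.72, north 30 cos 239° = -15.45
Leg 4 (271°, 9 nmi): east 9 sin 271° = -9.00, north 9 cos 271° = 0.16
Net displacement: -56.94 east, 14.07 north. Direction back to start is (56.94, -14.07): bearing = atan2(56.94, -14.07) mod 360° = 103.88° ≈ 104°.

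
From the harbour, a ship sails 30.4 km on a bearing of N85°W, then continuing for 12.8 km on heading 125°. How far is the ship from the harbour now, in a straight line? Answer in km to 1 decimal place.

Leg 1 (N85°W, 30.4 km): east 30.4 sin 275° = -30.28, north 30.4 cos 275° = 2.65
Leg 2 (125°, 12.8 km): east 12.8 sin 125° = 10.49, north 12.8 cos 125° = -7.34
Net: -19.80 east, -4.69 north. Distance = √((-19.80)² + (-4.69)²) = 20.348 km.

20.3 km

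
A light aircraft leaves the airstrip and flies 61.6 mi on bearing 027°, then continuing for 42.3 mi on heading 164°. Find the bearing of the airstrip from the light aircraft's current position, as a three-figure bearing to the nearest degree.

250°

Leg 1 (027°, 61.6 mi): east 61.6 sin 27° = 27.97, north 61.6 cos 27° = 54.89
Leg 2 (164°, 42.3 mi): east 42.3 sin 164° = 11.66, north 42.3 cos 164° = -40.66
Net displacement: 39.63 east, 14.22 north. Direction back to start is (-39.63, -14.22): bearing = atan2(-39.63, -14.22) mod 360° = 250.25° ≈ 250°.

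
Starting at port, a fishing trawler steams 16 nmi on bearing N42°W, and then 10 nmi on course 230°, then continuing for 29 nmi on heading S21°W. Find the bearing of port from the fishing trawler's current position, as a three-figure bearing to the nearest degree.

Leg 1 (N42°W, 16 nmi): east 16 sin 318° = -10.71, north 16 cos 318° = 11.89
Leg 2 (230°, 10 nmi): east 10 sin 230° = -7.66, north 10 cos 230° = -6.43
Leg 3 (S21°W, 29 nmi): east 29 sin 201° = -10.39, north 29 cos 201° = -27.07
Net displacement: -28.76 east, -21.61 north. Direction back to start is (28.76, 21.61): bearing = atan2(28.76, 21.61) mod 360° = 53.08° ≈ 053°.

053°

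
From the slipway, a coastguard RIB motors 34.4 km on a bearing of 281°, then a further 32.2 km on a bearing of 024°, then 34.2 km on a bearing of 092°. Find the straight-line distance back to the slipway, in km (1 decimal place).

Leg 1 (281°, 34.4 km): east 34.4 sin 281° = -33.77, north 34.4 cos 281° = 6.56
Leg 2 (024°, 32.2 km): east 32.2 sin 24° = 13.10, north 32.2 cos 24° = 29.42
Leg 3 (092°, 34.2 km): east 34.2 sin 92° = 34.18, north 34.2 cos 92° = -1.19
Net: 13.51 east, 34.79 north. Distance = √((13.51)² + (34.79)²) = 37.317 km.

37.3 km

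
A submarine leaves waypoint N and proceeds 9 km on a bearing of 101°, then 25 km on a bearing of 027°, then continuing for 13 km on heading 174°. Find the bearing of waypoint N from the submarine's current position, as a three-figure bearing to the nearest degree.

Leg 1 (101°, 9 km): east 9 sin 101° = 8.83, north 9 cos 101° = -1.72
Leg 2 (027°, 25 km): east 25 sin 27° = 11.35, north 25 cos 27° = 22.28
Leg 3 (174°, 13 km): east 13 sin 174° = 1.36, north 13 cos 174° = -12.93
Net displacement: 21.54 east, 7.63 north. Direction back to start is (-21.54, -7.63): bearing = atan2(-21.54, -7.63) mod 360° = 250.50° ≈ 250°.

250°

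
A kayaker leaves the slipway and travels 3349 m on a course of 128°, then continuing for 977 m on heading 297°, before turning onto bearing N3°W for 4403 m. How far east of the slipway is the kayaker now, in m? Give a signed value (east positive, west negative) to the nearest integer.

Leg 1 (128°, 3349 m): east 3349 sin 128° = 2639.05, north 3349 cos 128° = -2061.85
Leg 2 (297°, 977 m): east 977 sin 297° = -870.51, north 977 cos 297° = 443.55
Leg 3 (N3°W, 4403 m): east 4403 sin 357° = -230.44, north 4403 cos 357° = 4396.97
Net east component: 1538.10 m.

1538 m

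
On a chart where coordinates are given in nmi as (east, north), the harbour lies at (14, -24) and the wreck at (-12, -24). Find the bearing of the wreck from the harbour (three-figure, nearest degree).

Δeast = -12 − 14 = -26.00; Δnorth = -24 − -24 = 0.00.
Bearing = atan2(Δeast, Δnorth) mod 360° = 270.00° ≈ 270°.

270°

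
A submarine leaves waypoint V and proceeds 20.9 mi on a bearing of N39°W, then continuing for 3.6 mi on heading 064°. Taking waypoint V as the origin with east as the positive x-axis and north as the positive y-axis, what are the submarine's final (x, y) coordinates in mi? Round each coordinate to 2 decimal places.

Leg 1 (N39°W, 20.9 mi): east 20.9 sin 321° = -13.15, north 20.9 cos 321° = 16.24
Leg 2 (064°, 3.6 mi): east 3.6 sin 64° = 3.24, north 3.6 cos 64° = 1.58
Summing: -9.92 mi east, 17.82 mi north → (-9.92, 17.82).

(-9.92, 17.82)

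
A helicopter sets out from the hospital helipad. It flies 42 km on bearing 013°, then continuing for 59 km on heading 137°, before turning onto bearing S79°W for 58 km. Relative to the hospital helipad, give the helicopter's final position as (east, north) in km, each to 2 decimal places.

(-7.25, -13.29)

Leg 1 (013°, 42 km): east 42 sin 13° = 9.45, north 42 cos 13° = 40.92
Leg 2 (137°, 59 km): east 59 sin 137° = 40.24, north 59 cos 137° = -43.15
Leg 3 (S79°W, 58 km): east 58 sin 259° = -56.93, north 58 cos 259° = -11.07
Summing: -7.25 km east, -13.29 km north → (-7.25, -13.29).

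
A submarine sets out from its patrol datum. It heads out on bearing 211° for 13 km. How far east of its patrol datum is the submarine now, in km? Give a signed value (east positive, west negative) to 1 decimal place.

-6.7 km

Leg 1 (211°, 13 km): east 13 sin 211° = -6.70, north 13 cos 211° = -11.14
Net east component: -6.70 km.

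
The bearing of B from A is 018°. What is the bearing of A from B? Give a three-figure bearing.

198°

Back-bearing = 018° + 180° = 198°.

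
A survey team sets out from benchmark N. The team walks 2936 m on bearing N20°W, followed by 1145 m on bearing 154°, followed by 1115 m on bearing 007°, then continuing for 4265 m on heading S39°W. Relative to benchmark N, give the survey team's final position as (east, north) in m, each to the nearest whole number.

(-3050, -478)

Leg 1 (N20°W, 2936 m): east 2936 sin 340° = -1004.17, north 2936 cos 340° = 2758.94
Leg 2 (154°, 1145 m): east 1145 sin 154° = 501.93, north 1145 cos 154° = -1029.12
Leg 3 (007°, 1115 m): east 1115 sin 7° = 135.88, north 1115 cos 7° = 1106.69
Leg 4 (S39°W, 4265 m): east 4265 sin 219° = -2684.05, north 4265 cos 219° = -3314.53
Summing: -3050.40 m east, -478.02 m north → (-3050, -478).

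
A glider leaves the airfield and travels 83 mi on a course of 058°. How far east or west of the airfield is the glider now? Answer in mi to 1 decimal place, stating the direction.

Leg 1 (058°, 83 mi): east 83 sin 58° = 70.39, north 83 cos 58° = 43.98
Net east component: 70.39 mi.

70.4 mi east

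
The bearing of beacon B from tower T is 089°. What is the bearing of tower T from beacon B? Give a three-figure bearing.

Back-bearing = 089° + 180° = 269°.

269°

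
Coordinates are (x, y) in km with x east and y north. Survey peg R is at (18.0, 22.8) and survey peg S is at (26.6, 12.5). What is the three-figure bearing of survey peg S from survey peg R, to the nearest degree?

140°

Δeast = 26.6 − 18.0 = 8.60; Δnorth = 12.5 − 22.8 = -10.30.
Bearing = atan2(Δeast, Δnorth) mod 360° = 140.14° ≈ 140°.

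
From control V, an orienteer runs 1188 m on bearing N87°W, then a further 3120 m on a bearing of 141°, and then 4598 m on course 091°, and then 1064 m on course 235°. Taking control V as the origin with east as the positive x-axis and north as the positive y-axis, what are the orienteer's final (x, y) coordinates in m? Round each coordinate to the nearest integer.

(4503, -3053)

Leg 1 (N87°W, 1188 m): east 1188 sin 273° = -1186.37, north 1188 cos 273° = 62.18
Leg 2 (141°, 3120 m): east 3120 sin 141° = 1963.48, north 3120 cos 141° = -2424.70
Leg 3 (091°, 4598 m): east 4598 sin 91° = 4597.30, north 4598 cos 91° = -80.25
Leg 4 (235°, 1064 m): east 1064 sin 235° = -871.58, north 1064 cos 235° = -610.29
Summing: 4502.83 m east, -3053.05 m north → (4503, -3053).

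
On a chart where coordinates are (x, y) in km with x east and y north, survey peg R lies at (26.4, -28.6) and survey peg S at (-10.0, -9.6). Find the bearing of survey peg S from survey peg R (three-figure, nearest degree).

298°

Δeast = -10.0 − 26.4 = -36.40; Δnorth = -9.6 − -28.6 = 19.00.
Bearing = atan2(Δeast, Δnorth) mod 360° = 297.56° ≈ 298°.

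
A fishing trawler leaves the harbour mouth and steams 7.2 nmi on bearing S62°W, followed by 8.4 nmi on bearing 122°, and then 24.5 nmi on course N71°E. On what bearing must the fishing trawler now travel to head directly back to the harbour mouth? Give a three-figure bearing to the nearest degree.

Leg 1 (S62°W, 7.2 nmi): east 7.2 sin 242° = -6.36, north 7.2 cos 242° = -3.38
Leg 2 (122°, 8.4 nmi): east 8.4 sin 122° = 7.12, north 8.4 cos 122° = -4.45
Leg 3 (N71°E, 24.5 nmi): east 24.5 sin 71° = 23.17, north 24.5 cos 71° = 7.98
Net displacement: 23.93 east, 0.14 north. Direction back to start is (-23.93, -0.14): bearing = atan2(-23.93, -0.14) mod 360° = 269.65° ≈ 270°.

270°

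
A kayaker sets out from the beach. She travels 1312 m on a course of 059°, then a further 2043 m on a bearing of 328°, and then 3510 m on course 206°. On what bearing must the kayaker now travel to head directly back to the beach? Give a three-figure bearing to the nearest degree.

063°

Leg 1 (059°, 1312 m): east 1312 sin 59° = 1124.60, north 1312 cos 59° = 675.73
Leg 2 (328°, 2043 m): east 2043 sin 328° = -1082.63, north 2043 cos 328° = 1732.56
Leg 3 (206°, 3510 m): east 3510 sin 206° = -1538.68, north 3510 cos 206° = -3154.77
Net displacement: -1496.70 east, -746.47 north. Direction back to start is (1496.70, 746.47): bearing = atan2(1496.70, 746.47) mod 360° = 63.49° ≈ 063°.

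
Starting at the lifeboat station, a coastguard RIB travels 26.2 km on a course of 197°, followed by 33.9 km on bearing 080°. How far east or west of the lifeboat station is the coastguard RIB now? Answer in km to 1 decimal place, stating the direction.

Leg 1 (197°, 26.2 km): east 26.2 sin 197° = -7.66, north 26.2 cos 197° = -25.06
Leg 2 (080°, 33.9 km): east 33.9 sin 80° = 33.38, north 33.9 cos 80° = 5.89
Net east component: 25.72 km.

25.7 km east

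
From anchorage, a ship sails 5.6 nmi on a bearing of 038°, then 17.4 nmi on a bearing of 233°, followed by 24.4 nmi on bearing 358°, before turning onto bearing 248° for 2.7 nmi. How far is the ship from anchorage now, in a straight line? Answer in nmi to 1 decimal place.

Leg 1 (038°, 5.6 nmi): east 5.6 sin 38° = 3.45, north 5.6 cos 38° = 4.41
Leg 2 (233°, 17.4 nmi): east 17.4 sin 233° = -13.90, north 17.4 cos 233° = -10.47
Leg 3 (358°, 24.4 nmi): east 24.4 sin 358° = -0.85, north 24.4 cos 358° = 24.39
Leg 4 (248°, 2.7 nmi): east 2.7 sin 248° = -2.50, north 2.7 cos 248° = -1.01
Net: -13.80 east, 17.31 north. Distance = √((-13.80)² + (17.31)²) = 22.144 nmi.

22.1 nmi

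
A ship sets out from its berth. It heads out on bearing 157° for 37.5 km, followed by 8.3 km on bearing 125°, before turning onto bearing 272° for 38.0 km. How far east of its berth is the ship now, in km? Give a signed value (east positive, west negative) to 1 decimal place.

Leg 1 (157°, 37.5 km): east 37.5 sin 157° = 14.65, north 37.5 cos 157° = -34.52
Leg 2 (125°, 8.3 km): east 8.3 sin 125° = 6.80, north 8.3 cos 125° = -4.76
Leg 3 (272°, 38.0 km): east 38.0 sin 272° = -37.98, north 38.0 cos 272° = 1.33
Net east component: -16.53 km.

-16.5 km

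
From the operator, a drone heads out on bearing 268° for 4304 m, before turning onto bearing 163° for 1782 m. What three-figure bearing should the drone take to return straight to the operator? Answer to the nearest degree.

Leg 1 (268°, 4304 m): east 4304 sin 268° = -4301.38, north 4304 cos 268° = -150.21
Leg 2 (163°, 1782 m): east 1782 sin 163° = 521.01, north 1782 cos 163° = -1704.14
Net displacement: -3780.37 east, -1854.34 north. Direction back to start is (3780.37, 1854.34): bearing = atan2(3780.37, 1854.34) mod 360° = 63.87° ≈ 064°.

064°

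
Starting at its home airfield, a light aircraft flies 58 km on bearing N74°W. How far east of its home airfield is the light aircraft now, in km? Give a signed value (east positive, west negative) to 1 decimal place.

Leg 1 (N74°W, 58 km): east 58 sin 286° = -55.75, north 58 cos 286° = 15.99
Net east component: -55.75 km.

-55.8 km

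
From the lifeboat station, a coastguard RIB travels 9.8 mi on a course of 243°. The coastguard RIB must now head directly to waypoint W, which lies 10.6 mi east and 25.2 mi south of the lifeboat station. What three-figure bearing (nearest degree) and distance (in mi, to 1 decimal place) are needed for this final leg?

Leg 1 (243°, 9.8 mi): east 9.8 sin 243° = -8.73, north 9.8 cos 243° = -4.45
Current position: (-8.73, -4.45). Target: (10.6, -25.2). Remaining: Δeast = 19.33, Δnorth = -20.75.
Bearing = atan2(19.33, -20.75) mod 360° = 137.03°; distance = √((19.33)² + (-20.75)²) = 28.361 mi.

137°, 28.4 mi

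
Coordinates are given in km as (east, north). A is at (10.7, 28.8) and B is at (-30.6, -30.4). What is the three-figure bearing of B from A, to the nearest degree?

Δeast = -30.6 − 10.7 = -41.30; Δnorth = -30.4 − 28.8 = -59.20.
Bearing = atan2(Δeast, Δnorth) mod 360° = 214.90° ≈ 215°.

215°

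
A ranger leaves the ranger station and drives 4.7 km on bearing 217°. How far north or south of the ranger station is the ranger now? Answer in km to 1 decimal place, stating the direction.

3.8 km south

Leg 1 (217°, 4.7 km): east 4.7 sin 217° = -2.83, north 4.7 cos 217° = -3.75
Net north component: -3.75 km.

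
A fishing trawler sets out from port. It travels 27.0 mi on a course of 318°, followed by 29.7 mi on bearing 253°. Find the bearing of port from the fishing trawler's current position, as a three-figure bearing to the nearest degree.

Leg 1 (318°, 27.0 mi): east 27.0 sin 318° = -18.07, north 27.0 cos 318° = 20.06
Leg 2 (253°, 29.7 mi): east 29.7 sin 253° = -28.40, north 29.7 cos 253° = -8.68
Net displacement: -46.47 east, 11.38 north. Direction back to start is (46.47, -11.38): bearing = atan2(46.47, -11.38) mod 360° = 103.76° ≈ 104°.

104°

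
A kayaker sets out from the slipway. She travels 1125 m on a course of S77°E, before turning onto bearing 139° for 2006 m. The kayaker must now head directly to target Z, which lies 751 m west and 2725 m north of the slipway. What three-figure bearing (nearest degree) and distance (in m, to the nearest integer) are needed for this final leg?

Leg 1 (S77°E, 1125 m): east 1125 sin 103° = 1096.17, north 1125 cos 103° = -253.07
Leg 2 (139°, 2006 m): east 2006 sin 139° = 1316.05, north 2006 cos 139° = -1513.95
Current position: (2412.22, -1767.02). Target: (-751, 2725). Remaining: Δeast = -3163.22, Δnorth = 4492.02.
Bearing = atan2(-3163.22, 4492.02) mod 360° = 324.85°; distance = √((-3163.22)² + (4492.02)²) = 5494.014 m.

325°, 5494 m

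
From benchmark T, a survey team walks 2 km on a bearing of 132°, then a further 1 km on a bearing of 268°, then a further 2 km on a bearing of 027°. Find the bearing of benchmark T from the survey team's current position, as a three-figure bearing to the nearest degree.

254°

Leg 1 (132°, 2 km): east 2 sin 132° = 1.49, north 2 cos 132° = -1.34
Leg 2 (268°, 1 km): east 1 sin 268° = -1.00, north 1 cos 268° = -0.03
Leg 3 (027°, 2 km): east 2 sin 27° = 0.91, north 2 cos 27° = 1.78
Net displacement: 1.39 east, 0.41 north. Direction back to start is (-1.39, -0.41): bearing = atan2(-1.39, -0.41) mod 360° = 253.66° ≈ 254°.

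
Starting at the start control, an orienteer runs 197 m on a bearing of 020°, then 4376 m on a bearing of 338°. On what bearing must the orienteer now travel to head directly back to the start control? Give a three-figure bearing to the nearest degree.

Leg 1 (020°, 197 m): east 197 sin 20° = 67.38, north 197 cos 20° = 185.12
Leg 2 (338°, 4376 m): east 4376 sin 338° = -1639.28, north 4376 cos 338° = 4057.36
Net displacement: -1571.90 east, 4242.48 north. Direction back to start is (1571.90, -4242.48): bearing = atan2(1571.90, -4242.48) mod 360° = 159.67° ≈ 160°.

160°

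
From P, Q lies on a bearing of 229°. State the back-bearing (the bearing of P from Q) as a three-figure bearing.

Back-bearing = 229° − 180° = 049°.

049°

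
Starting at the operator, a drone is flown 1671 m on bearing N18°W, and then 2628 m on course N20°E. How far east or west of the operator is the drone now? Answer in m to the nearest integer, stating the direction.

Leg 1 (N18°W, 1671 m): east 1671 sin 342° = -516.37, north 1671 cos 342° = 1589.22
Leg 2 (N20°E, 2628 m): east 2628 sin 20° = 898.83, north 2628 cos 20° = 2469.51
Net east component: 382.46 m.

382 m east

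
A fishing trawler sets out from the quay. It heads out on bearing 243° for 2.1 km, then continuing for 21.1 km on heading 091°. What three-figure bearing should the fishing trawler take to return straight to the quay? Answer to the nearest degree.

274°

Leg 1 (243°, 2.1 km): east 2.1 sin 243° = -1.87, north 2.1 cos 243° = -0.95
Leg 2 (091°, 21.1 km): east 21.1 sin 91° = 21.10, north 21.1 cos 91° = -0.37
Net displacement: 19.23 east, -1.32 north. Direction back to start is (-19.23, 1.32): bearing = atan2(-19.23, 1.32) mod 360° = 273.93° ≈ 274°.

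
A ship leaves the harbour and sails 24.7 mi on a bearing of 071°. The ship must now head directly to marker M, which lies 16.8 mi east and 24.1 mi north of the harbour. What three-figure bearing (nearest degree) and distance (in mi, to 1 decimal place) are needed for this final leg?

338°, 17.3 mi

Leg 1 (071°, 24.7 mi): east 24.7 sin 71° = 23.35, north 24.7 cos 71° = 8.04
Current position: (23.35, 8.04). Target: (16.8, 24.1). Remaining: Δeast = -6.55, Δnorth = 16.06.
Bearing = atan2(-6.55, 16.06) mod 360° = 337.80°; distance = √((-6.55)² + (16.06)²) = 17.345 mi.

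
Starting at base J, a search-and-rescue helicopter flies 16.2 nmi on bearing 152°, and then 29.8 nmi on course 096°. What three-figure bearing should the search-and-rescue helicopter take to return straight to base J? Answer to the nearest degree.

295°

Leg 1 (152°, 16.2 nmi): east 16.2 sin 152° = 7.61, north 16.2 cos 152° = -14.30
Leg 2 (096°, 29.8 nmi): east 29.8 sin 96° = 29.64, north 29.8 cos 96° = -3.11
Net displacement: 37.24 east, -17.42 north. Direction back to start is (-37.24, 17.42): bearing = atan2(-37.24, 17.42) mod 360° = 295.07° ≈ 295°.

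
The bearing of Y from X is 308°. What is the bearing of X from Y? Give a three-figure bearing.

Back-bearing = 308° − 180° = 128°.

128°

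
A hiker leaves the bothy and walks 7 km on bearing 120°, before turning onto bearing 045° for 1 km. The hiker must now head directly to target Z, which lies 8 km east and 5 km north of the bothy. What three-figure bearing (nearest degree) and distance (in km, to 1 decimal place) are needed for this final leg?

Leg 1 (120°, 7 km): east 7 sin 120° = 6.06, north 7 cos 120° = -3.50
Leg 2 (045°, 1 km): east 1 sin 45° = 0.71, north 1 cos 45° = 0.71
Current position: (6.77, -2.79). Target: (8, 5). Remaining: Δeast = 1.23, Δnorth = 7.79.
Bearing = atan2(1.23, 7.79) mod 360° = 8.97°; distance = √((1.23)² + (7.79)²) = 7.889 km.

009°, 7.9 km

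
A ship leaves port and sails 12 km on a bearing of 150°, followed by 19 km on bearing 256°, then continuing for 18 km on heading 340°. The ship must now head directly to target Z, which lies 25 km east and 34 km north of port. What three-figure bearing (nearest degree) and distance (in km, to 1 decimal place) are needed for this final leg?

054°, 54.1 km

Leg 1 (150°, 12 km): east 12 sin 150° = 6.00, north 12 cos 150° = -10.39
Leg 2 (256°, 19 km): east 19 sin 256° = -18.44, north 19 cos 256° = -4.60
Leg 3 (340°, 18 km): east 18 sin 340° = -6.16, north 18 cos 340° = 16.91
Current position: (-18.59, 1.93). Target: (25, 34). Remaining: Δeast = 43.59, Δnorth = 32.07.
Bearing = atan2(43.59, 32.07) mod 360° = 53.65°; distance = √((43.59)² + (32.07)²) = 54.120 km.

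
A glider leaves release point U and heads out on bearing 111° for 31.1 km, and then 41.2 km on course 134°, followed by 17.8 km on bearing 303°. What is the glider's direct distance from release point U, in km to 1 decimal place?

53.1 km

Leg 1 (111°, 31.1 km): east 31.1 sin 111° = 29.03, north 31.1 cos 111° = -11.15
Leg 2 (134°, 41.2 km): east 41.2 sin 134° = 29.64, north 41.2 cos 134° = -28.62
Leg 3 (303°, 17.8 km): east 17.8 sin 303° = -14.93, north 17.8 cos 303° = 9.69
Net: 43.74 east, -30.07 north. Distance = √((43.74)² + (-30.07)²) = 53.082 km.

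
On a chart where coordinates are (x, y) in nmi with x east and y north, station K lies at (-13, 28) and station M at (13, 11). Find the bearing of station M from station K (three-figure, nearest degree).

Δeast = 13 − -13 = 26.00; Δnorth = 11 − 28 = -17.00.
Bearing = atan2(Δeast, Δnorth) mod 360° = 123.18° ≈ 123°.

123°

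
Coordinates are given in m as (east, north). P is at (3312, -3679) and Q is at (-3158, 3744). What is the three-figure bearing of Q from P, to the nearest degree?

319°

Δeast = -3158 − 3312 = -6470.00; Δnorth = 3744 − -3679 = 7423.00.
Bearing = atan2(Δeast, Δnorth) mod 360° = 318.92° ≈ 319°.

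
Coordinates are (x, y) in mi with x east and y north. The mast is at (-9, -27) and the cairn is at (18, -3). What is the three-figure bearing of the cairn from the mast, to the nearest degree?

Δeast = 18 − -9 = 27.00; Δnorth = -3 − -27 = 24.00.
Bearing = atan2(Δeast, Δnorth) mod 360° = 48.37° ≈ 048°.

048°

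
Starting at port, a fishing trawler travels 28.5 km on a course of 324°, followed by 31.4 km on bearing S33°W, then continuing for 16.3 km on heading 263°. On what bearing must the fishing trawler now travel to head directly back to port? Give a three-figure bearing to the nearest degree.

084°

Leg 1 (324°, 28.5 km): east 28.5 sin 324° = -16.75, north 28.5 cos 324° = 23.06
Leg 2 (S33°W, 31.4 km): east 31.4 sin 213° = -17.10, north 31.4 cos 213° = -26.33
Leg 3 (263°, 16.3 km): east 16.3 sin 263° = -16.18, north 16.3 cos 263° = -1.99
Net displacement: -50.03 east, -5.26 north. Direction back to start is (50.03, 5.26): bearing = atan2(50.03, 5.26) mod 360° = 83.99° ≈ 084°.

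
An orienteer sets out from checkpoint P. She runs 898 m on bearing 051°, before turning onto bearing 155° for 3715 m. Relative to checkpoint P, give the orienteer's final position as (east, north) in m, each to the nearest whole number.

Leg 1 (051°, 898 m): east 898 sin 51° = 697.88, north 898 cos 51° = 565.13
Leg 2 (155°, 3715 m): east 3715 sin 155° = 1570.03, north 3715 cos 155° = -3366.93
Summing: 2267.90 m east, -2801.80 m north → (2268, -2802).

(2268, -2802)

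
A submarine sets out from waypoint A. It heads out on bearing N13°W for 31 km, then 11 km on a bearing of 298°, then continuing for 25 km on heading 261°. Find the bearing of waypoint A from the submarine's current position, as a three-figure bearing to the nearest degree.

Leg 1 (N13°W, 31 km): east 31 sin 347° = -6.97, north 31 cos 347° = 30.21
Leg 2 (298°, 11 km): east 11 sin 298° = -9.71, north 11 cos 298° = 5.16
Leg 3 (261°, 25 km): east 25 sin 261° = -24.69, north 25 cos 261° = -3.91
Net displacement: -41.38 east, 31.46 north. Direction back to start is (41.38, -31.46): bearing = atan2(41.38, -31.46) mod 360° = 127.24° ≈ 127°.

127°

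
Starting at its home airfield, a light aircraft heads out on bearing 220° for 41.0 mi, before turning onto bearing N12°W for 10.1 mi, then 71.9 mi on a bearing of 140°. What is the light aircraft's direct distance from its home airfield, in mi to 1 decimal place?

78.6 mi

Leg 1 (220°, 41.0 mi): east 41.0 sin 220° = -26.35, north 41.0 cos 220° = -31.41
Leg 2 (N12°W, 10.1 mi): east 10.1 sin 348° = -2.10, north 10.1 cos 348° = 9.88
Leg 3 (140°, 71.9 mi): east 71.9 sin 140° = 46.22, north 71.9 cos 140° = -55.08
Net: 17.76 east, -76.61 north. Distance = √((17.76)² + (-76.61)²) = 78.639 mi.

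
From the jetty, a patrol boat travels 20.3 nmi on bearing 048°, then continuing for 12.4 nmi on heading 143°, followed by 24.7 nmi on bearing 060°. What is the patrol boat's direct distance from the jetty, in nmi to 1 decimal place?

46.8 nmi

Leg 1 (048°, 20.3 nmi): east 20.3 sin 48° = 15.09, north 20.3 cos 48° = 13.58
Leg 2 (143°, 12.4 nmi): east 12.4 sin 143° = 7.46, north 12.4 cos 143° = -9.90
Leg 3 (060°, 24.7 nmi): east 24.7 sin 60° = 21.39, north 24.7 cos 60° = 12.35
Net: 43.94 east, 16.03 north. Distance = √((43.94)² + (16.03)²) = 46.772 nmi.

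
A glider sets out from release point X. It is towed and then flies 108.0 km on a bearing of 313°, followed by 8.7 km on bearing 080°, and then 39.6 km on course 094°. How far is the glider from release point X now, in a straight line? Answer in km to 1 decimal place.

78.7 km

Leg 1 (313°, 108.0 km): east 108.0 sin 313° = -78.99, north 108.0 cos 313° = 73.66
Leg 2 (080°, 8.7 km): east 8.7 sin 80° = 8.57, north 8.7 cos 80° = 1.51
Leg 3 (094°, 39.6 km): east 39.6 sin 94° = 39.50, north 39.6 cos 94° = -2.76
Net: -30.91 east, 72.40 north. Distance = √((-30.91)² + (72.40)²) = 78.728 km.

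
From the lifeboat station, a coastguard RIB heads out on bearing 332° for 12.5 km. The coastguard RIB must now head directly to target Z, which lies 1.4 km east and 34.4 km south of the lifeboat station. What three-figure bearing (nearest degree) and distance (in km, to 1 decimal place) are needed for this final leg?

Leg 1 (332°, 12.5 km): east 12.5 sin 332° = -5.87, north 12.5 cos 332° = 11.04
Current position: (-5.87, 11.04). Target: (1.4, -34.4). Remaining: Δeast = 7.27, Δnorth = -45.44.
Bearing = atan2(7.27, -45.44) mod 360° = 170.91°; distance = √((7.27)² + (-45.44)²) = 46.015 km.

171°, 46.0 km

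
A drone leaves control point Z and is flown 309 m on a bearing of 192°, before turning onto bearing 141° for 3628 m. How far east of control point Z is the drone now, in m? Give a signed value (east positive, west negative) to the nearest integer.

Leg 1 (192°, 309 m): east 309 sin 192° = -64.24, north 309 cos 192° = -302.25
Leg 2 (141°, 3628 m): east 3628 sin 141° = 2283.17, north 3628 cos 141° = -2819.49
Net east component: 2218.93 m.

2219 m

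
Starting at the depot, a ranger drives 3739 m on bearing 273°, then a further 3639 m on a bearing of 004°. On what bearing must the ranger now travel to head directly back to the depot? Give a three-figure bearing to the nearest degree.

Leg 1 (273°, 3739 m): east 3739 sin 273° = -3733.88, north 3739 cos 273° = 195.68
Leg 2 (004°, 3639 m): east 3639 sin 4° = 253.84, north 3639 cos 4° = 3630.14
Net displacement: -3480.03 east, 3825.82 north. Direction back to start is (3480.03, -3825.82): bearing = atan2(3480.03, -3825.82) mod 360° = 137.71° ≈ 138°.

138°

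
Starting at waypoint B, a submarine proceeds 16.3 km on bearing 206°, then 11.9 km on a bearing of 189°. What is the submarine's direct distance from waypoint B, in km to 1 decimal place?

27.9 km

Leg 1 (206°, 16.3 km): east 16.3 sin 206° = -7.15, north 16.3 cos 206° = -14.65
Leg 2 (189°, 11.9 km): east 11.9 sin 189° = -1.86, north 11.9 cos 189° = -11.75
Net: -9.01 east, -26.40 north. Distance = √((-9.01)² + (-26.40)²) = 27.898 km.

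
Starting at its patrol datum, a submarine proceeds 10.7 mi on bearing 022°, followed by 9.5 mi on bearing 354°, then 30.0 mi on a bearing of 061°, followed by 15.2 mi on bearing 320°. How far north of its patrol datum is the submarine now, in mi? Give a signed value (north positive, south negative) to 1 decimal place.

45.6 mi

Leg 1 (022°, 10.7 mi): east 10.7 sin 22° = 4.01, north 10.7 cos 22° = 9.92
Leg 2 (354°, 9.5 mi): east 9.5 sin 354° = -0.99, north 9.5 cos 354° = 9.45
Leg 3 (061°, 30.0 mi): east 30.0 sin 61° = 26.24, north 30.0 cos 61° = 14.54
Leg 4 (320°, 15.2 mi): east 15.2 sin 320° = -9.77, north 15.2 cos 320° = 11.64
Net north component: 45.56 mi.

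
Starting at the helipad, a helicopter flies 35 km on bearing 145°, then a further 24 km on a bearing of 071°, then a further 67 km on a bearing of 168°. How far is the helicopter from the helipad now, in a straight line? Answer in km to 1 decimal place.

103.3 km

Leg 1 (145°, 35 km): east 35 sin 145° = 20.08, north 35 cos 145° = -28.67
Leg 2 (071°, 24 km): east 24 sin 71° = 22.69, north 24 cos 71° = 7.81
Leg 3 (168°, 67 km): east 67 sin 168° = 13.93, north 67 cos 168° = -65.54
Net: 56.70 east, -86.39 north. Distance = √((56.70)² + (-86.39)²) = 103.336 km.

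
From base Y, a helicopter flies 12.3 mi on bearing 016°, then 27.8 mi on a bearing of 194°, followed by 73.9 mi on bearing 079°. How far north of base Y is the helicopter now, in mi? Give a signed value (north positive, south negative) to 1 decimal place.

-1.0 mi

Leg 1 (016°, 12.3 mi): east 12.3 sin 16° = 3.39, north 12.3 cos 16° = 11.82
Leg 2 (194°, 27.8 mi): east 27.8 sin 194° = -6.73, north 27.8 cos 194° = -26.97
Leg 3 (079°, 73.9 mi): east 73.9 sin 79° = 72.54, north 73.9 cos 79° = 14.10
Net north component: -1.05 mi.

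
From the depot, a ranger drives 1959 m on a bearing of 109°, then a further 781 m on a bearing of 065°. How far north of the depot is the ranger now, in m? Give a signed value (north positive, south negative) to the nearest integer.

-308 m

Leg 1 (109°, 1959 m): east 1959 sin 109° = 1852.27, north 1959 cos 109° = -637.79
Leg 2 (065°, 781 m): east 781 sin 65° = 707.83, north 781 cos 65° = 330.06
Net north component: -307.72 m.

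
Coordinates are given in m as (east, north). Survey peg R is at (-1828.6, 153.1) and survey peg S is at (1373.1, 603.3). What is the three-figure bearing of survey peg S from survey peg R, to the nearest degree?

082°

Δeast = 1373.1 − -1828.6 = 3201.70; Δnorth = 603.3 − 153.1 = 450.20.
Bearing = atan2(Δeast, Δnorth) mod 360° = 82.00° ≈ 082°.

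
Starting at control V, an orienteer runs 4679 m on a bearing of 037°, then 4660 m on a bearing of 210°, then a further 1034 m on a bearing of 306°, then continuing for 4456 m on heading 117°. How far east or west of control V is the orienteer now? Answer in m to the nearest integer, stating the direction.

Leg 1 (037°, 4679 m): east 4679 sin 37° = 2815.89, north 4679 cos 37° = 3736.82
Leg 2 (210°, 4660 m): east 4660 sin 210° = -2330.00, north 4660 cos 210° = -4035.68
Leg 3 (306°, 1034 m): east 1034 sin 306° = -836.52, north 1034 cos 306° = 607.77
Leg 4 (117°, 4456 m): east 4456 sin 117° = 3970.33, north 4456 cos 117° = -2022.98
Net east component: 3619.69 m.

3620 m east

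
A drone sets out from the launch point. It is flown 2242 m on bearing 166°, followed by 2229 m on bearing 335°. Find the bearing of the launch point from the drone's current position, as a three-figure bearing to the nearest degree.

069°

Leg 1 (166°, 2242 m): east 2242 sin 166° = 542.39, north 2242 cos 166° = -2175.40
Leg 2 (335°, 2229 m): east 2229 sin 335° = -942.02, north 2229 cos 335° = 2020.16
Net displacement: -399.63 east, -155.24 north. Direction back to start is (399.63, 155.24): bearing = atan2(399.63, 155.24) mod 360° = 68.77° ≈ 069°.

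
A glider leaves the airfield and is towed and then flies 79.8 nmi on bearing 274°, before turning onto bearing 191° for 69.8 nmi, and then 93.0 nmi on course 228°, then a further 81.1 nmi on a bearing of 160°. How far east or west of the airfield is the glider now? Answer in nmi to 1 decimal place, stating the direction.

134.3 nmi west

Leg 1 (274°, 79.8 nmi): east 79.8 sin 274° = -79.61, north 79.8 cos 274° = 5.57
Leg 2 (191°, 69.8 nmi): east 69.8 sin 191° = -13.32, north 69.8 cos 191° = -68.52
Leg 3 (228°, 93.0 nmi): east 93.0 sin 228° = -69.11, north 93.0 cos 228° = -62.23
Leg 4 (160°, 81.1 nmi): east 81.1 sin 160° = 27.74, north 81.1 cos 160° = -76.21
Net east component: -134.30 nmi.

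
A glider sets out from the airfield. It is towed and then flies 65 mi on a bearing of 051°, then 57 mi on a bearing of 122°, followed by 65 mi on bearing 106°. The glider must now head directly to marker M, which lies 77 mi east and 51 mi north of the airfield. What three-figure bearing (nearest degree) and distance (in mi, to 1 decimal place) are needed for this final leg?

Leg 1 (051°, 65 mi): east 65 sin 51° = 50.51, north 65 cos 51° = 40.91
Leg 2 (122°, 57 mi): east 57 sin 122° = 48.34, north 57 cos 122° = -30.21
Leg 3 (106°, 65 mi): east 65 sin 106° = 62.48, north 65 cos 106° = -17.92
Current position: (161.34, -7.22). Target: (77, 51). Remaining: Δeast = -84.34, Δnorth = 58.22.
Bearing = atan2(-84.34, 58.22) mod 360° = 304.62°; distance = √((-84.34)² + (58.22)²) = 102.477 mi.

305°, 102.5 mi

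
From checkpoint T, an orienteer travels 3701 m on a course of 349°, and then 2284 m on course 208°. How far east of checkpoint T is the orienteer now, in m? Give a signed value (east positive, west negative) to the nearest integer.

-1778 m

Leg 1 (349°, 3701 m): east 3701 sin 349° = -706.18, north 3701 cos 349° = 3633.00
Leg 2 (208°, 2284 m): east 2284 sin 208° = -1072.27, north 2284 cos 208° = -2016.65
Net east component: -1778.46 m.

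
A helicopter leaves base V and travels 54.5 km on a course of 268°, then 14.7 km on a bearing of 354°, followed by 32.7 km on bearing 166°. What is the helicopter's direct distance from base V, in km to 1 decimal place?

51.7 km

Leg 1 (268°, 54.5 km): east 54.5 sin 268° = -54.47, north 54.5 cos 268° = -1.90
Leg 2 (354°, 14.7 km): east 14.7 sin 354° = -1.54, north 14.7 cos 354° = 14.62
Leg 3 (166°, 32.7 km): east 32.7 sin 166° = 7.91, north 32.7 cos 166° = -31.73
Net: -48.09 east, -19.01 north. Distance = √((-48.09)² + (-19.01)²) = 51.714 km.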